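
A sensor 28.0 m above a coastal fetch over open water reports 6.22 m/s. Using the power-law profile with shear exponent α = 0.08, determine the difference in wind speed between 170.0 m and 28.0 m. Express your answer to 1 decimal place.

Power law: V₂ = V₁ · (z₂/z₁)^α = 6.22 × (6.0714)^0.08 = 7.1854 m/s
ΔV = 7.1854 − 6.22 = 0.9654 m/s

1.0 m/s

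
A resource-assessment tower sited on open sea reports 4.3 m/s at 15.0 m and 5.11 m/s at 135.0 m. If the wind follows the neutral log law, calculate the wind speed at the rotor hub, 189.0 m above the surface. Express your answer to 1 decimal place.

Log law: V ∝ ln(z/z₀). From the pair, with r = V₁/V₂ = 0.84149,
ln z₀ = (ln z₁ − r·ln z₂)/(1 − r) = (2.7081 − 0.84149×4.9053)/0.15851 = -8.9562 → z₀ = 0.0001289 m
V₃ = V₁ · ln(z₃/z₀)/ln(z₁/z₀) = 4.3 × 14.1980/11.6643 = 5.2340 m/s

5.2 m/s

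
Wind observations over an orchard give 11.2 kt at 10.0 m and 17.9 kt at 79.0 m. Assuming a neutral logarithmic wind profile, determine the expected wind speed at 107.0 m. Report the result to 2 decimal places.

Log law: V ∝ ln(z/z₀). From the pair, with r = V₁/V₂ = 0.62570,
ln z₀ = (ln z₁ − r·ln z₂)/(1 − r) = (2.3026 − 0.62570×4.3694)/0.37430 = -1.1525 → z₀ = 0.3159 m
V₃ = V₁ · ln(z₃/z₀)/ln(z₁/z₀) = 11.2 × 5.8253/3.4551 = 18.8834 kt

18.88 kt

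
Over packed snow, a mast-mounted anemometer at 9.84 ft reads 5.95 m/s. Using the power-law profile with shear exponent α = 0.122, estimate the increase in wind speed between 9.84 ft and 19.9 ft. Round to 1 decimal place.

Power law: V₂ = V₁ · (z₂/z₁)^α = 5.95 × (2.0224)^0.122 = 6.4838 m/s
ΔV = 6.4838 − 5.95 = 0.5338 m/s

0.5 m/s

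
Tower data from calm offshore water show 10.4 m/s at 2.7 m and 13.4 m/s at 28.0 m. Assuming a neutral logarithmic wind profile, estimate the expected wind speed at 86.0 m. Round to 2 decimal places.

14.84 m/s

Log law: V ∝ ln(z/z₀). From the pair, with r = V₁/V₂ = 0.77612,
ln z₀ = (ln z₁ − r·ln z₂)/(1 − r) = (0.9933 − 0.77612×3.3322)/0.22388 = -7.1151 → z₀ = 0.0008127 m
V₃ = V₁ · ln(z₃/z₀)/ln(z₁/z₀) = 10.4 × 11.5695/8.1084 = 14.8393 m/s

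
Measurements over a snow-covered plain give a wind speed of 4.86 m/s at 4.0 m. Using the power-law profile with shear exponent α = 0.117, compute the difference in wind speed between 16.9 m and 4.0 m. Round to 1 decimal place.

0.9 m/s

Power law: V₂ = V₁ · (z₂/z₁)^α = 4.86 × (4.2250)^0.117 = 5.7525 m/s
ΔV = 5.7525 − 4.86 = 0.8925 m/s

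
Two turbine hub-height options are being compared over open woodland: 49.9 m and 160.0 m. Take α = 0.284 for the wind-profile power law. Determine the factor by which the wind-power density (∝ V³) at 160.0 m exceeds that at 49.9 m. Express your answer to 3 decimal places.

2.699

Speed ratio: V_B/V_A = (z_B/z_A)^α = (160.0/49.9)^0.284 = (3.2064)^0.284 = 1.39223
Power-density ratio: P_B/P_A = (V_B/V_A)³ = (1.39223)³ = 2.69854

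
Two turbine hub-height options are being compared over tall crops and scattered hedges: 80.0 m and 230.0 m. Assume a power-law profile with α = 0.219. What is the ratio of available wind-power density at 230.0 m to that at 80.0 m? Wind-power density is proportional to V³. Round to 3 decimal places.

Speed ratio: V_B/V_A = (z_B/z_A)^α = (230.0/80.0)^0.219 = (2.8750)^0.219 = 1.26021
Power-density ratio: P_B/P_A = (V_B/V_A)³ = (1.26021)³ = 2.00136

2.001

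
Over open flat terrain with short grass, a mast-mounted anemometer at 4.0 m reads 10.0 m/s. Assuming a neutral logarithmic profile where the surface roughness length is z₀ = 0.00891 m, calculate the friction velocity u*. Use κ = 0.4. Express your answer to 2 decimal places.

u* ≈ 0.65 m/s

Log law: V(z) = (u*/κ) · ln(z/z₀) ⇒ u* = κ · V / ln(z/z₀)
u* = 0.4 × 10.0 / ln(4.0/0.00891) = 0.4 × 10.0 / 6.1069
   = 4.0000 / 6.1069 = 0.6550 m/s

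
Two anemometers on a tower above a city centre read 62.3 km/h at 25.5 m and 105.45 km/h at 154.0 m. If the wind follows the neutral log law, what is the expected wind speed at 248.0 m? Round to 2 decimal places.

Log law: V ∝ ln(z/z₀). From the pair, with r = V₁/V₂ = 0.59080,
ln z₀ = (ln z₁ − r·ln z₂)/(1 − r) = (3.2387 − 0.59080×5.0370)/0.40920 = 0.6423 → z₀ = 1.901 m
V₃ = V₁ · ln(z₃/z₀)/ln(z₁/z₀) = 62.3 × 4.8711/2.5963 = 116.8832 km/h

116.88 km/h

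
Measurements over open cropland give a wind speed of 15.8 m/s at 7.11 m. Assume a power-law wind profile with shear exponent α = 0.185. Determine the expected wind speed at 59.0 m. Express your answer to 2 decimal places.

Power-law profile: V₂ = V₁ · (z₂/z₁)^α
V₂ = 15.8 × (59.0/7.11)^0.185 = 15.8 × (8.2982)^0.185
    = 15.8 × 1.4791 = 23.3705 m/s

23.37 m/s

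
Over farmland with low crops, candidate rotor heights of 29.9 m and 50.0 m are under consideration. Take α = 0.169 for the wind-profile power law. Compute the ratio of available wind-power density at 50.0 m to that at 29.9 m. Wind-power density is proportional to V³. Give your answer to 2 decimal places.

1.30

Speed ratio: V_B/V_A = (z_B/z_A)^α = (50.0/29.9)^0.169 = (1.6722)^0.169 = 1.09078
Power-density ratio: P_B/P_A = (V_B/V_A)³ = (1.09078)³ = 1.29781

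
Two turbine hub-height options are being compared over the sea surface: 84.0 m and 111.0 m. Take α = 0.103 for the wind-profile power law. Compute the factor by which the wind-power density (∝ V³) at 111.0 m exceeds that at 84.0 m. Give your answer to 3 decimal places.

1.090

Speed ratio: V_B/V_A = (z_B/z_A)^α = (111.0/84.0)^0.103 = (1.3214)^0.103 = 1.02912
Power-density ratio: P_B/P_A = (V_B/V_A)³ = (1.02912)³ = 1.08994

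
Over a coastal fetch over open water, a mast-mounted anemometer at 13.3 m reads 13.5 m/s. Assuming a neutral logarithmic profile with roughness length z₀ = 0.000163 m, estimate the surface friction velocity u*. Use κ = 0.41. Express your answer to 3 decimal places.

Log law: V(z) = (u*/κ) · ln(z/z₀) ⇒ u* = κ · V / ln(z/z₀)
u* = 0.41 × 13.5 / ln(13.3/0.000163) = 0.41 × 13.5 / 11.3095
   = 5.5350 / 11.3095 = 0.4894 m/s

u* ≈ 0.489 m/s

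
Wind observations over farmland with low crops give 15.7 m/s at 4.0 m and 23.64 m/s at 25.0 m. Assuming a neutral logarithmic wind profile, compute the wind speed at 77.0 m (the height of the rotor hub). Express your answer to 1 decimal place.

Log law: V ∝ ln(z/z₀). From the pair, with r = V₁/V₂ = 0.66413,
ln z₀ = (ln z₁ − r·ln z₂)/(1 − r) = (1.3863 − 0.66413×3.2189)/0.33587 = -2.2373 → z₀ = 0.1067 m
V₃ = V₁ · ln(z₃/z₀)/ln(z₁/z₀) = 15.7 × 6.5811/3.6236 = 28.5140 m/s

28.5 m/s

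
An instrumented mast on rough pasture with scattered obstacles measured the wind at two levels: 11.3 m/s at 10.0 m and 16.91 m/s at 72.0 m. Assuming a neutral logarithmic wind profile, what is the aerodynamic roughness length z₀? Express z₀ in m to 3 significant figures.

Log law: V(z) ∝ ln(z/z₀). With r = V₁/V₂ = 11.3/16.91 = 0.66824,
r · ln(z₂/z₀) = ln(z₁/z₀) ⇒ ln z₀ = (ln z₁ − r·ln z₂)/(1 − r)
ln z₀ = (2.30259 − 0.66824×4.27667) / 0.33176 = -1.6737
z₀ = exp(-1.6737) = 0.1875 m

z₀ ≈ 0.188 m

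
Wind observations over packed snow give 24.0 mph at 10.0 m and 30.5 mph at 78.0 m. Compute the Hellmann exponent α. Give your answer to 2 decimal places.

Power law: V₂/V₁ = (z₂/z₁)^α ⇒ α = ln(V₂/V₁) / ln(z₂/z₁)
α = ln(30.5/24.0) / ln(78.0/10.0) = ln(1.2708) / ln(7.8000)
  = 0.23967 / 2.05412 = 0.11668

α ≈ 0.12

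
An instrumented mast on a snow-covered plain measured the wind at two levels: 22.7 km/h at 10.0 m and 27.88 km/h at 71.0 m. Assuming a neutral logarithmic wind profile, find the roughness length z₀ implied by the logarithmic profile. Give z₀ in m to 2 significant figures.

z₀ ≈ 0.0019 m

Log law: V(z) ∝ ln(z/z₀). With r = V₁/V₂ = 22.7/27.88 = 0.81420,
r · ln(z₂/z₀) = ln(z₁/z₀) ⇒ ln z₀ = (ln z₁ − r·ln z₂)/(1 − r)
ln z₀ = (2.30259 − 0.81420×4.26268) / 0.18580 = -6.2870
z₀ = exp(-6.2870) = 0.001860 m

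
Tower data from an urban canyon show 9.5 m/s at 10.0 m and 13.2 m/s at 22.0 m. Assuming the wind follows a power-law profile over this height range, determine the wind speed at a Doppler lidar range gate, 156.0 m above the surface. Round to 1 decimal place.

First find α: α = ln(V₂/V₁)/ln(z₂/z₁) = ln(13.2/9.5)/ln(22.0/10.0) = 0.32893/0.78846 = 0.4172
Extrapolate from 22.0 m to 156.0 m: V₃ = 13.2 × (156.0/22.0)^0.4172 = 13.2 × 2.2641 = 29.8859 m/s

29.9 m/s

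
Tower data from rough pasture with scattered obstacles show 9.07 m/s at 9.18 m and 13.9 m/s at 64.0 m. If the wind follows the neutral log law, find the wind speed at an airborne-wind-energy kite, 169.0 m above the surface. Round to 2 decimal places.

16.32 m/s

Log law: V ∝ ln(z/z₀). From the pair, with r = V₁/V₂ = 0.65252,
ln z₀ = (ln z₁ − r·ln z₂)/(1 − r) = (2.2170 − 0.65252×4.1589)/0.34748 = -1.4295 → z₀ = 0.2394 m
V₃ = V₁ · ln(z₃/z₀)/ln(z₁/z₀) = 9.07 × 6.5594/3.6465 = 16.3152 m/s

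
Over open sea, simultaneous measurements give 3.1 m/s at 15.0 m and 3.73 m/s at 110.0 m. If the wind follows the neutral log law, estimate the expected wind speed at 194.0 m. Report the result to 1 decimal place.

3.9 m/s

Log law: V ∝ ln(z/z₀). From the pair, with r = V₁/V₂ = 0.83110,
ln z₀ = (ln z₁ − r·ln z₂)/(1 − r) = (2.7081 − 0.83110×4.7005)/0.16890 = -7.0960 → z₀ = 0.0008284 m
V₃ = V₁ · ln(z₃/z₀)/ln(z₁/z₀) = 3.1 × 12.3638/9.8040 = 3.9094 m/s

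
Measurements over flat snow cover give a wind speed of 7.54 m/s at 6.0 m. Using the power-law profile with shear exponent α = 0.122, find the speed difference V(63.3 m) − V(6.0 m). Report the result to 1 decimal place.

Power law: V₂ = V₁ · (z₂/z₁)^α = 7.54 × (10.5500)^0.122 = 10.0510 m/s
ΔV = 10.0510 − 7.54 = 2.5110 m/s

2.5 m/s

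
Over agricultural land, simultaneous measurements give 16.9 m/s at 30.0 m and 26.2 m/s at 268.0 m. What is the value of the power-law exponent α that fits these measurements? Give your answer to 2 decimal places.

Power law: V₂/V₁ = (z₂/z₁)^α ⇒ α = ln(V₂/V₁) / ln(z₂/z₁)
α = ln(26.2/16.9) / ln(268.0/30.0) = ln(1.5503) / ln(8.9333)
  = 0.43845 / 2.18979 = 0.20022

α ≈ 0.20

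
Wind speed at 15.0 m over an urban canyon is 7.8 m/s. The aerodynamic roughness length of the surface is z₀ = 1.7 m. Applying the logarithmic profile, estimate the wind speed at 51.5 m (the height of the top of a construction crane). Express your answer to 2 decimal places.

Log law: V(z) ∝ ln(z/z₀), so V₂/V₁ = ln(z₂/z₀) / ln(z₁/z₀).
ln(51.5/1.7) = 3.4110, ln(15.0/1.7) = 2.1774
V₂ = 7.8 × 3.4110/2.1774 = 7.8 × 1.5665 = 12.2188 m/s

12.22 m/s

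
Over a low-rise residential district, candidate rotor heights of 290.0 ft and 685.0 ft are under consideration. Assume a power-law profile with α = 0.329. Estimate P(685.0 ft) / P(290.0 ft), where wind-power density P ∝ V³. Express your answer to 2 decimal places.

2.34

Speed ratio: V_B/V_A = (z_B/z_A)^α = (685.0/290.0)^0.329 = (2.3621)^0.329 = 1.32682
Power-density ratio: P_B/P_A = (V_B/V_A)³ = (1.32682)³ = 2.33582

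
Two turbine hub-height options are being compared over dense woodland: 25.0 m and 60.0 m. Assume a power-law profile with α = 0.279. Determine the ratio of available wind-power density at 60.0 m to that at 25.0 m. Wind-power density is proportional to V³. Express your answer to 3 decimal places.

Speed ratio: V_B/V_A = (z_B/z_A)^α = (60.0/25.0)^0.279 = (2.4000)^0.279 = 1.27667
Power-density ratio: P_B/P_A = (V_B/V_A)³ = (1.27667)³ = 2.08083

2.081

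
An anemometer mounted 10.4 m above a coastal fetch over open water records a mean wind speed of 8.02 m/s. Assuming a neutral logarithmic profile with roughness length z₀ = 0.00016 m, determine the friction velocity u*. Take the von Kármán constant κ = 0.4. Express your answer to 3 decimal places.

u* ≈ 0.289 m/s

Log law: V(z) = (u*/κ) · ln(z/z₀) ⇒ u* = κ · V / ln(z/z₀)
u* = 0.4 × 8.02 / ln(10.4/0.00016) = 0.4 × 8.02 / 11.0821
   = 3.2080 / 11.0821 = 0.2895 m/s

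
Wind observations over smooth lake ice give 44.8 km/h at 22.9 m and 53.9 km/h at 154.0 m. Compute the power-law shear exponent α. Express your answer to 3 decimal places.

α ≈ 0.097

Power law: V₂/V₁ = (z₂/z₁)^α ⇒ α = ln(V₂/V₁) / ln(z₂/z₁)
α = ln(53.9/44.8) / ln(154.0/22.9) = ln(1.2031) / ln(6.7249)
  = 0.18492 / 1.90582 = 0.09703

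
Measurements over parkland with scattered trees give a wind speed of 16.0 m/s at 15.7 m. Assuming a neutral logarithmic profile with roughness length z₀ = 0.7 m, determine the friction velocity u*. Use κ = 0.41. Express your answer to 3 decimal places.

Log law: V(z) = (u*/κ) · ln(z/z₀) ⇒ u* = κ · V / ln(z/z₀)
u* = 0.41 × 16.0 / ln(15.7/0.7) = 0.41 × 16.0 / 3.1103
   = 6.5600 / 3.1103 = 2.1091 m/s

u* ≈ 2.109 m/s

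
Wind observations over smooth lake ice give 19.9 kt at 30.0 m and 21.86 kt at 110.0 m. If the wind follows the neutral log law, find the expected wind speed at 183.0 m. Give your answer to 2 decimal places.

Log law: V ∝ ln(z/z₀). From the pair, with r = V₁/V₂ = 0.91034,
ln z₀ = (ln z₁ − r·ln z₂)/(1 − r) = (3.4012 − 0.91034×4.7005)/0.08966 = -9.7905 → z₀ = 0.00005598 m
V₃ = V₁ · ln(z₃/z₀)/ln(z₁/z₀) = 19.9 × 15.0000/13.1917 = 22.6278 kt

22.63 kt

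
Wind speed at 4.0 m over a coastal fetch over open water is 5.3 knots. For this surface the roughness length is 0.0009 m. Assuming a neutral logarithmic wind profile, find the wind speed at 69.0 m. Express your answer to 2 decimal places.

Log law: V(z) ∝ ln(z/z₀), so V₂/V₁ = ln(z₂/z₀) / ln(z₁/z₀).
ln(69.0/0.0009) = 11.2472, ln(4.0/0.0009) = 8.3994
V₂ = 5.3 × 11.2472/8.3994 = 5.3 × 1.3390 = 7.0970 knots

7.10 knots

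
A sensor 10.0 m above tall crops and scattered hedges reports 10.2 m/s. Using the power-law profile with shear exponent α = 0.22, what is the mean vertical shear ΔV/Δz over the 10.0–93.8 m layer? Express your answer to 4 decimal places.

0.0775 m/s/m

Power law: V₂ = V₁ · (z₂/z₁)^α = 10.2 × (9.3800)^0.22 = 16.6911 m/s
ΔV/Δz = (16.6911 − 10.2)/(93.8 − 10.0) = 6.4911/83.8000 = 0.07746 m/s/m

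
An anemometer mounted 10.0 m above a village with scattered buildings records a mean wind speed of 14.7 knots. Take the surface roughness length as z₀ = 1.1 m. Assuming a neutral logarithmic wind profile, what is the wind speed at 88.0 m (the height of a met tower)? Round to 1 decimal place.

29.2 knots

Log law: V(z) ∝ ln(z/z₀), so V₂/V₁ = ln(z₂/z₀) / ln(z₁/z₀).
ln(88.0/1.1) = 4.3820, ln(10.0/1.1) = 2.2073
V₂ = 14.7 × 4.3820/2.2073 = 14.7 × 1.9853 = 29.1834 knots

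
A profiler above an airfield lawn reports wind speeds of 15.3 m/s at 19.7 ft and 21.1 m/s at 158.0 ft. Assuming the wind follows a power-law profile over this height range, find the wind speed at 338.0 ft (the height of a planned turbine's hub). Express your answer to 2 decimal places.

First find α: α = ln(V₂/V₁)/ln(z₂/z₁) = ln(21.1/15.3)/ln(158.0/19.7) = 0.32142/2.08198 = 0.1544
Extrapolate from 158.0 ft to 338.0 ft: V₃ = 21.1 × (338.0/158.0)^0.1544 = 21.1 × 1.1246 = 23.7284 m/s

23.73 m/s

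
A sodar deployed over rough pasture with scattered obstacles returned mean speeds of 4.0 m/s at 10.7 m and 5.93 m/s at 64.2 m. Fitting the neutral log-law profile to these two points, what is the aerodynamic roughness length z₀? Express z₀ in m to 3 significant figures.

z₀ ≈ 0.261 m

Log law: V(z) ∝ ln(z/z₀). With r = V₁/V₂ = 4.0/5.93 = 0.67454,
r · ln(z₂/z₀) = ln(z₁/z₀) ⇒ ln z₀ = (ln z₁ − r·ln z₂)/(1 − r)
ln z₀ = (2.37024 − 0.67454×4.16200) / 0.32546 = -1.3432
z₀ = exp(-1.3432) = 0.2610 m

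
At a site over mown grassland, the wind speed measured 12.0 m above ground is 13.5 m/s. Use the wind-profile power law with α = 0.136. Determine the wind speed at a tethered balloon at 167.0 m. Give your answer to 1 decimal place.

19.3 m/s

Power-law profile: V₂ = V₁ · (z₂/z₁)^α
V₂ = 13.5 × (167.0/12.0)^0.136 = 13.5 × (13.9167)^0.136
    = 13.5 × 1.4306 = 19.3132 m/s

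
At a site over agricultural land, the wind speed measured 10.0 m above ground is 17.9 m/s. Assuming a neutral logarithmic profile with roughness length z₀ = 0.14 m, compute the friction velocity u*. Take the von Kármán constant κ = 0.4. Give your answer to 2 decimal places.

u* ≈ 1.68 m/s

Log law: V(z) = (u*/κ) · ln(z/z₀) ⇒ u* = κ · V / ln(z/z₀)
u* = 0.4 × 17.9 / ln(10.0/0.14) = 0.4 × 17.9 / 4.2687
   = 7.1600 / 4.2687 = 1.6773 m/s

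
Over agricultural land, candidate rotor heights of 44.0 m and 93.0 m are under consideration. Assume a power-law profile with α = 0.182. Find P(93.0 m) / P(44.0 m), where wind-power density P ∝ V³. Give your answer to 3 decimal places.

Speed ratio: V_B/V_A = (z_B/z_A)^α = (93.0/44.0)^0.182 = (2.1136)^0.182 = 1.14592
Power-density ratio: P_B/P_A = (V_B/V_A)³ = (1.14592)³ = 1.50476

1.505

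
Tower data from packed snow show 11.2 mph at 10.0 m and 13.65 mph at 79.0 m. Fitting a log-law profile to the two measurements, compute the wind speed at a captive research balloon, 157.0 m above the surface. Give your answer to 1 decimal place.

Log law: V ∝ ln(z/z₀). From the pair, with r = V₁/V₂ = 0.82051,
ln z₀ = (ln z₁ − r·ln z₂)/(1 − r) = (2.3026 − 0.82051×4.3694)/0.17949 = -7.1459 → z₀ = 0.0007881 m
V₃ = V₁ · ln(z₃/z₀)/ln(z₁/z₀) = 11.2 × 12.2022/9.4485 = 14.4641 mph

14.5 mph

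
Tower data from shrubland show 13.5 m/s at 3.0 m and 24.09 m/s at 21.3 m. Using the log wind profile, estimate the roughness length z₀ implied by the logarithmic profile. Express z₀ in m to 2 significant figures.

z₀ ≈ 0.25 m

Log law: V(z) ∝ ln(z/z₀). With r = V₁/V₂ = 13.5/24.09 = 0.56040,
r · ln(z₂/z₀) = ln(z₁/z₀) ⇒ ln z₀ = (ln z₁ − r·ln z₂)/(1 − r)
ln z₀ = (1.09861 − 0.56040×3.05871) / 0.43960 = -1.4001
z₀ = exp(-1.4001) = 0.2466 m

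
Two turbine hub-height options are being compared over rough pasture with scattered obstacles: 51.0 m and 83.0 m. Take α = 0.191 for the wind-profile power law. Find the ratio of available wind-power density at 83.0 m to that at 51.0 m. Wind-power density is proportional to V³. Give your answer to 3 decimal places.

Speed ratio: V_B/V_A = (z_B/z_A)^α = (83.0/51.0)^0.191 = (1.6275)^0.191 = 1.09748
Power-density ratio: P_B/P_A = (V_B/V_A)³ = (1.09748)³ = 1.32189

1.322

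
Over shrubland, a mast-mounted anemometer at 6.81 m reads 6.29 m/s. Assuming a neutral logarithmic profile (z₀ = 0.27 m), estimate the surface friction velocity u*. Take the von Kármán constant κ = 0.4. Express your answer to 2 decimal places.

Log law: V(z) = (u*/κ) · ln(z/z₀) ⇒ u* = κ · V / ln(z/z₀)
u* = 0.4 × 6.29 / ln(6.81/0.27) = 0.4 × 6.29 / 3.2277
   = 2.5160 / 3.2277 = 0.7795 m/s

u* ≈ 0.78 m/s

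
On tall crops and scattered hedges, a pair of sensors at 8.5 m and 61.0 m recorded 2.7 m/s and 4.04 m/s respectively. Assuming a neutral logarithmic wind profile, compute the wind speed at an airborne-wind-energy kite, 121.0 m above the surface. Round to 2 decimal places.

Log law: V ∝ ln(z/z₀). From the pair, with r = V₁/V₂ = 0.66832,
ln z₀ = (ln z₁ − r·ln z₂)/(1 − r) = (2.1401 − 0.66832×4.1109)/0.33168 = -1.8310 → z₀ = 0.1603 m
V₃ = V₁ · ln(z₃/z₀)/ln(z₁/z₀) = 2.7 × 6.6268/3.9710 = 4.5057 m/s

4.51 m/s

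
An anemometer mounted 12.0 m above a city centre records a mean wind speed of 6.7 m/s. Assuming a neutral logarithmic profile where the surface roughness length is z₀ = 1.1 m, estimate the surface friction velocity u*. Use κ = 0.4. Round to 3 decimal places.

Log law: V(z) = (u*/κ) · ln(z/z₀) ⇒ u* = κ · V / ln(z/z₀)
u* = 0.4 × 6.7 / ln(12.0/1.1) = 0.4 × 6.7 / 2.3896
   = 2.6800 / 2.3896 = 1.1215 m/s

u* ≈ 1.122 m/s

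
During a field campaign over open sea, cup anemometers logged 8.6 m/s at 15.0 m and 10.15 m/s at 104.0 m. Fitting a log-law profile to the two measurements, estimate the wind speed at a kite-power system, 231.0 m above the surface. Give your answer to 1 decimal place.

Log law: V ∝ ln(z/z₀). From the pair, with r = V₁/V₂ = 0.84729,
ln z₀ = (ln z₁ − r·ln z₂)/(1 − r) = (2.7081 − 0.84729×4.6444)/0.15271 = -8.0355 → z₀ = 0.0003238 m
V₃ = V₁ · ln(z₃/z₀)/ln(z₁/z₀) = 8.6 × 13.4779/10.7436 = 10.7888 m/s

10.8 m/s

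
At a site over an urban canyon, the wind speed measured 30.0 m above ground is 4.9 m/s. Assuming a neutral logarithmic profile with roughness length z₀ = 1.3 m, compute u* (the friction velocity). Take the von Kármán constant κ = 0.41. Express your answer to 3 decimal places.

u* ≈ 0.640 m/s

Log law: V(z) = (u*/κ) · ln(z/z₀) ⇒ u* = κ · V / ln(z/z₀)
u* = 0.41 × 4.9 / ln(30.0/1.3) = 0.41 × 4.9 / 3.1388
   = 2.0090 / 3.1388 = 0.6400 m/s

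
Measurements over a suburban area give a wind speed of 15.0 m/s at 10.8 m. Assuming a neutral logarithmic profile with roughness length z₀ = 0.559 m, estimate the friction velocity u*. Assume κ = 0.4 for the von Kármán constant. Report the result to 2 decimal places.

u* ≈ 2.03 m/s

Log law: V(z) = (u*/κ) · ln(z/z₀) ⇒ u* = κ · V / ln(z/z₀)
u* = 0.4 × 15.0 / ln(10.8/0.559) = 0.4 × 15.0 / 2.9612
   = 6.0000 / 2.9612 = 2.0262 m/s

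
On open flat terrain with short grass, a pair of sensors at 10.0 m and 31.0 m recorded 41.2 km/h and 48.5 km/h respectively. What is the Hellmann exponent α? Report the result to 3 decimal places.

α ≈ 0.144

Power law: V₂/V₁ = (z₂/z₁)^α ⇒ α = ln(V₂/V₁) / ln(z₂/z₁)
α = ln(48.5/41.2) / ln(31.0/10.0) = ln(1.1772) / ln(3.1000)
  = 0.16313 / 1.13140 = 0.14418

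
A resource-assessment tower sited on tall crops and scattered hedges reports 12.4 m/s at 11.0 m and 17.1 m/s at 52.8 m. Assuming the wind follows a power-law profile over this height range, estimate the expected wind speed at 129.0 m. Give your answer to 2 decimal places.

First find α: α = ln(V₂/V₁)/ln(z₂/z₁) = ln(17.1/12.4)/ln(52.8/11.0) = 0.32138/1.56862 = 0.2049
Extrapolate from 52.8 m to 129.0 m: V₃ = 17.1 × (129.0/52.8)^0.2049 = 17.1 × 1.2008 = 20.5344 m/s

20.53 m/s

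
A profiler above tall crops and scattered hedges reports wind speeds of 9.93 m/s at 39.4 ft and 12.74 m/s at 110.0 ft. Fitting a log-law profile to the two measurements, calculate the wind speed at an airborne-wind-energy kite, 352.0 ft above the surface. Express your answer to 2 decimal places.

15.92 m/s

Log law: V ∝ ln(z/z₀). From the pair, with r = V₁/V₂ = 0.77943,
ln z₀ = (ln z₁ − r·ln z₂)/(1 − r) = (3.6738 − 0.77943×4.7005)/0.22057 = 0.0456 → z₀ = 1.047 ft
V₃ = V₁ · ln(z₃/z₀)/ln(z₁/z₀) = 9.93 × 5.8181/3.6282 = 15.9234 m/s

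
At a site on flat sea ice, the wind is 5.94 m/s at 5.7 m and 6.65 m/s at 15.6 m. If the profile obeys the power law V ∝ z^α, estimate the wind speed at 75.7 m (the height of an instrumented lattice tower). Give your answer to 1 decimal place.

First find α: α = ln(V₂/V₁)/ln(z₂/z₁) = ln(6.65/5.94)/ln(15.6/5.7) = 0.11291/1.00680 = 0.1121
Extrapolate from 15.6 m to 75.7 m: V₃ = 6.65 × (75.7/15.6)^0.1121 = 6.65 × 1.1938 = 7.9387 m/s

7.9 m/s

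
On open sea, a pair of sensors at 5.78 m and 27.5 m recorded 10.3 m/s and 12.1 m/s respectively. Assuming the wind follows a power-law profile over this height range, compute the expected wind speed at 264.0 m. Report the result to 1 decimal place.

15.3 m/s

First find α: α = ln(V₂/V₁)/ln(z₂/z₁) = ln(12.1/10.3)/ln(27.5/5.78) = 0.16106/1.55978 = 0.1033
Extrapolate from 27.5 m to 264.0 m: V₃ = 12.1 × (264.0/27.5)^0.1033 = 12.1 × 1.2631 = 15.2832 m/s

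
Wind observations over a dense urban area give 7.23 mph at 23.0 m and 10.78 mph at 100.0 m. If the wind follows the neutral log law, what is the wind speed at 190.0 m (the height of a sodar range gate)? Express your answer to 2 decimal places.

12.33 mph

Log law: V ∝ ln(z/z₀). From the pair, with r = V₁/V₂ = 0.67069,
ln z₀ = (ln z₁ − r·ln z₂)/(1 − r) = (3.1355 − 0.67069×4.6052)/0.32931 = 0.1423 → z₀ = 1.153 m
V₃ = V₁ · ln(z₃/z₀)/ln(z₁/z₀) = 7.23 × 5.1047/2.9932 = 12.3304 mph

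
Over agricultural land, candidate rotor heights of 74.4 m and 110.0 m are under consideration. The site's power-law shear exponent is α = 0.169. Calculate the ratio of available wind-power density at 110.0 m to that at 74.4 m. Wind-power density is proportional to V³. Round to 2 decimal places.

Speed ratio: V_B/V_A = (z_B/z_A)^α = (110.0/74.4)^0.169 = (1.4785)^0.169 = 1.06832
Power-density ratio: P_B/P_A = (V_B/V_A)³ = (1.06832)³ = 1.21927

1.22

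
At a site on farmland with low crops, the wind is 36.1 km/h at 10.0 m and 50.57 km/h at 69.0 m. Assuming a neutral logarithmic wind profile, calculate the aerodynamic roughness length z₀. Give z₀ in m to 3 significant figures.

z₀ ≈ 0.0808 m

Log law: V(z) ∝ ln(z/z₀). With r = V₁/V₂ = 36.1/50.57 = 0.71386,
r · ln(z₂/z₀) = ln(z₁/z₀) ⇒ ln z₀ = (ln z₁ − r·ln z₂)/(1 − r)
ln z₀ = (2.30259 − 0.71386×4.23411) / 0.28614 = -2.5162
z₀ = exp(-2.5162) = 0.08077 m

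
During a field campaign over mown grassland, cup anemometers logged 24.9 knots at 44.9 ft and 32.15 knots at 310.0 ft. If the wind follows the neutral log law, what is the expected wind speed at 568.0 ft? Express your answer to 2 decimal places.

34.42 knots

Log law: V ∝ ln(z/z₀). From the pair, with r = V₁/V₂ = 0.77449,
ln z₀ = (ln z₁ − r·ln z₂)/(1 − r) = (3.8044 − 0.77449×5.7366)/0.22551 = -2.8314 → z₀ = 0.05893 ft
V₃ = V₁ · ln(z₃/z₀)/ln(z₁/z₀) = 24.9 × 9.1736/6.6359 = 34.4222 knots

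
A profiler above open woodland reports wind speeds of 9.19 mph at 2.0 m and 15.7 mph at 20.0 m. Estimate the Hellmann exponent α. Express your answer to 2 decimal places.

Power law: V₂/V₁ = (z₂/z₁)^α ⇒ α = ln(V₂/V₁) / ln(z₂/z₁)
α = ln(15.7/9.19) / ln(20.0/2.0) = ln(1.7084) / ln(10.0000)
  = 0.53554 / 2.30259 = 0.23258

α ≈ 0.23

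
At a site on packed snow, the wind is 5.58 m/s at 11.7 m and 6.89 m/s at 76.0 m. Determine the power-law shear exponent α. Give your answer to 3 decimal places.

α ≈ 0.113

Power law: V₂/V₁ = (z₂/z₁)^α ⇒ α = ln(V₂/V₁) / ln(z₂/z₁)
α = ln(6.89/5.58) / ln(76.0/11.7) = ln(1.2348) / ln(6.4957)
  = 0.21088 / 1.87114 = 0.11270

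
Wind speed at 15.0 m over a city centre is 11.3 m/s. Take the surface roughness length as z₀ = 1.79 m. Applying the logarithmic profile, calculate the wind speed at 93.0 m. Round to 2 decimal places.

Log law: V(z) ∝ ln(z/z₀), so V₂/V₁ = ln(z₂/z₀) / ln(z₁/z₀).
ln(93.0/1.79) = 3.9504, ln(15.0/1.79) = 2.1258
V₂ = 11.3 × 3.9504/2.1258 = 11.3 × 1.8583 = 20.9985 m/s

21.00 m/s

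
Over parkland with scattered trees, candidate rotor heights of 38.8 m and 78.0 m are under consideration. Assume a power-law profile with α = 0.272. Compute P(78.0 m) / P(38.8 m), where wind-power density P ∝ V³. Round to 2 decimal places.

Speed ratio: V_B/V_A = (z_B/z_A)^α = (78.0/38.8)^0.272 = (2.0103)^0.272 = 1.20917
Power-density ratio: P_B/P_A = (V_B/V_A)³ = (1.20917)³ = 1.76792

1.77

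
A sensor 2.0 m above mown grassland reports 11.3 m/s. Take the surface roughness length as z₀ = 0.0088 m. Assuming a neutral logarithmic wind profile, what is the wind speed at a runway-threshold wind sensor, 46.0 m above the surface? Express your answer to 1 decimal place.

Log law: V(z) ∝ ln(z/z₀), so V₂/V₁ = ln(z₂/z₀) / ln(z₁/z₀).
ln(46.0/0.0088) = 8.5616, ln(2.0/0.0088) = 5.4262
V₂ = 11.3 × 8.5616/5.4262 = 11.3 × 1.5778 = 17.8297 m/s

17.8 m/s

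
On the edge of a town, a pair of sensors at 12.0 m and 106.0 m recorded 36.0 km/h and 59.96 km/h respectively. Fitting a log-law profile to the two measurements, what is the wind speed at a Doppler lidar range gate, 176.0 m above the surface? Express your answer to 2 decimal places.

65.54 km/h

Log law: V ∝ ln(z/z₀). From the pair, with r = V₁/V₂ = 0.60040,
ln z₀ = (ln z₁ − r·ln z₂)/(1 − r) = (2.4849 − 0.60040×4.6634)/0.39960 = -0.7883 → z₀ = 0.4546 m
V₃ = V₁ · ln(z₃/z₀)/ln(z₁/z₀) = 36.0 × 5.9588/3.2733 = 65.5366 km/h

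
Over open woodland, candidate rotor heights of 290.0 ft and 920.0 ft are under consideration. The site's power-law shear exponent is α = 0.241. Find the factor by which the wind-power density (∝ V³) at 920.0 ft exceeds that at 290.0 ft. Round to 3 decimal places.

Speed ratio: V_B/V_A = (z_B/z_A)^α = (920.0/290.0)^0.241 = (3.1724)^0.241 = 1.32079
Power-density ratio: P_B/P_A = (V_B/V_A)³ = (1.32079)³ = 2.30412

2.304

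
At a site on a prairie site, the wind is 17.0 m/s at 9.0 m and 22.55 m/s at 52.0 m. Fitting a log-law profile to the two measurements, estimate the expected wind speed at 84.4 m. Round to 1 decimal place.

24.1 m/s

Log law: V ∝ ln(z/z₀). From the pair, with r = V₁/V₂ = 0.75388,
ln z₀ = (ln z₁ − r·ln z₂)/(1 − r) = (2.1972 − 0.75388×3.9512)/0.24612 = -3.1754 → z₀ = 0.04178 m
V₃ = V₁ · ln(z₃/z₀)/ln(z₁/z₀) = 17.0 × 7.6110/5.3727 = 24.0825 m/s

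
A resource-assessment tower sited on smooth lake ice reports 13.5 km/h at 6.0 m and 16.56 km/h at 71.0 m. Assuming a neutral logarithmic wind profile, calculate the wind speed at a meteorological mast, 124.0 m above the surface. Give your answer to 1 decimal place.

17.3 km/h

Log law: V ∝ ln(z/z₀). From the pair, with r = V₁/V₂ = 0.81522,
ln z₀ = (ln z₁ − r·ln z₂)/(1 − r) = (1.7918 − 0.81522×4.2627)/0.18478 = -9.1094 → z₀ = 0.0001106 m
V₃ = V₁ · ln(z₃/z₀)/ln(z₁/z₀) = 13.5 × 13.9296/10.9011 = 17.2505 km/h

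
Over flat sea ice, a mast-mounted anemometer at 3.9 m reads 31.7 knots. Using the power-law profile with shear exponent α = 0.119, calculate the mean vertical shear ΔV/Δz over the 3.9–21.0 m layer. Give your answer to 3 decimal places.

Power law: V₂ = V₁ · (z₂/z₁)^α = 31.7 × (5.3846)^0.119 = 38.7317 knots
ΔV/Δz = (38.7317 − 31.7)/(21.0 − 3.9) = 7.0317/17.1000 = 0.41121 knots/m

0.411 knots/m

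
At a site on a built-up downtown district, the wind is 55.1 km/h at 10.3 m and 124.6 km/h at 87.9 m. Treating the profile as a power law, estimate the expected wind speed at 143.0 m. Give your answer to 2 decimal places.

149.95 km/h

First find α: α = ln(V₂/V₁)/ln(z₂/z₁) = ln(124.6/55.1)/ln(87.9/10.3) = 0.81596/2.14406 = 0.3806
Extrapolate from 87.9 m to 143.0 m: V₃ = 124.6 × (143.0/87.9)^0.3806 = 124.6 × 1.2035 = 149.9512 km/h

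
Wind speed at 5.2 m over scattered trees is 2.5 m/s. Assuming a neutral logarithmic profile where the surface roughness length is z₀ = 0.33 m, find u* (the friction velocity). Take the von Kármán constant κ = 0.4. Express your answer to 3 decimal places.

u* ≈ 0.363 m/s

Log law: V(z) = (u*/κ) · ln(z/z₀) ⇒ u* = κ · V / ln(z/z₀)
u* = 0.4 × 2.5 / ln(5.2/0.33) = 0.4 × 2.5 / 2.7573
   = 1.0000 / 2.7573 = 0.3627 m/s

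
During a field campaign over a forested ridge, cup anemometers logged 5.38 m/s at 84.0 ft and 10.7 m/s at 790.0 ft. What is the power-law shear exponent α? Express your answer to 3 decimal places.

α ≈ 0.307

Power law: V₂/V₁ = (z₂/z₁)^α ⇒ α = ln(V₂/V₁) / ln(z₂/z₁)
α = ln(10.7/5.38) / ln(790.0/84.0) = ln(1.9888) / ln(9.4048)
  = 0.68756 / 2.24122 = 0.30678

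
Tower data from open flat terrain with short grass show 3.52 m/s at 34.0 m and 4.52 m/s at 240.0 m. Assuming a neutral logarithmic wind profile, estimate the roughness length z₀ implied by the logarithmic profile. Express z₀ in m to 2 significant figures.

z₀ ≈ 0.035 m

Log law: V(z) ∝ ln(z/z₀). With r = V₁/V₂ = 3.52/4.52 = 0.77876,
r · ln(z₂/z₀) = ln(z₁/z₀) ⇒ ln z₀ = (ln z₁ − r·ln z₂)/(1 − r)
ln z₀ = (3.52636 − 0.77876×5.48064) / 0.22124 = -3.3527
z₀ = exp(-3.3527) = 0.03499 m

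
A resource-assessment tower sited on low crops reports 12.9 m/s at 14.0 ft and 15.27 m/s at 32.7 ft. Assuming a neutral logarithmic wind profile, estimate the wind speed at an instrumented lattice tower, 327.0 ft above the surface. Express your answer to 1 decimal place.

21.7 m/s

Log law: V ∝ ln(z/z₀). From the pair, with r = V₁/V₂ = 0.84479,
ln z₀ = (ln z₁ − r·ln z₂)/(1 − r) = (2.6391 − 0.84479×3.4874)/0.15521 = -1.9784 → z₀ = 0.1383 ft
V₃ = V₁ · ln(z₃/z₀)/ln(z₁/z₀) = 12.9 × 7.7683/4.6174 = 21.7029 m/s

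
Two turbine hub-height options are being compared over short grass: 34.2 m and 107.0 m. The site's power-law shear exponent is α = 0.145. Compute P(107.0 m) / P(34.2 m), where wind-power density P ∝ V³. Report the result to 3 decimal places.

Speed ratio: V_B/V_A = (z_B/z_A)^α = (107.0/34.2)^0.145 = (3.1287)^0.145 = 1.17985
Power-density ratio: P_B/P_A = (V_B/V_A)³ = (1.17985)³ = 1.64241

1.642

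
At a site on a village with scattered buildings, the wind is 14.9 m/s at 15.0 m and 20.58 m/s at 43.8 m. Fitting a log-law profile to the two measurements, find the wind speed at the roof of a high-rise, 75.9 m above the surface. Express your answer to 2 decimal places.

23.49 m/s

Log law: V ∝ ln(z/z₀). From the pair, with r = V₁/V₂ = 0.72400,
ln z₀ = (ln z₁ − r·ln z₂)/(1 − r) = (2.7081 − 0.72400×3.7796)/0.27600 = -0.1030 → z₀ = 0.9022 m
V₃ = V₁ · ln(z₃/z₀)/ln(z₁/z₀) = 14.9 × 4.4324/2.8110 = 23.4942 m/s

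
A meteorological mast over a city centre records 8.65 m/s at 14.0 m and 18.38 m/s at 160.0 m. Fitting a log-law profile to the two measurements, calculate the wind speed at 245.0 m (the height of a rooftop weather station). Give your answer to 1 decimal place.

20.1 m/s

Log law: V ∝ ln(z/z₀). From the pair, with r = V₁/V₂ = 0.47062,
ln z₀ = (ln z₁ − r·ln z₂)/(1 − r) = (2.6391 − 0.47062×5.0752)/0.52938 = 0.4733 → z₀ = 1.605 m
V₃ = V₁ · ln(z₃/z₀)/ln(z₁/z₀) = 8.65 × 5.0279/2.1657 = 20.0818 m/s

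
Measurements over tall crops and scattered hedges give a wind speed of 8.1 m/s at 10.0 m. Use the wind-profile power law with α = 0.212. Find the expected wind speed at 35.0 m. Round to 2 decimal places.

Power-law profile: V₂ = V₁ · (z₂/z₁)^α
V₂ = 8.1 × (35.0/10.0)^0.212 = 8.1 × (3.5000)^0.212
    = 8.1 × 1.3042 = 10.5640 m/s

10.56 m/s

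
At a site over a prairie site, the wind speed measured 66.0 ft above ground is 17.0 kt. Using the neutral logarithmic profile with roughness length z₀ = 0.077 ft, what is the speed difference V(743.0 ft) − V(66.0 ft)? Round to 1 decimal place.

6.1 kt

Log law: V₂ = V₁ · ln(z₂/z₀)/ln(z₁/z₀) = 17.0 × 9.1746/6.7536 = 23.0942 kt
ΔV = 23.0942 − 17.0 = 6.0942 kt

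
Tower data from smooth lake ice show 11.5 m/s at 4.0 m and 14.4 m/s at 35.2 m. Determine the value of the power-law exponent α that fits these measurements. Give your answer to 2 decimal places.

α ≈ 0.10

Power law: V₂/V₁ = (z₂/z₁)^α ⇒ α = ln(V₂/V₁) / ln(z₂/z₁)
α = ln(14.4/11.5) / ln(35.2/4.0) = ln(1.2522) / ln(8.8000)
  = 0.22488 / 2.17475 = 0.10341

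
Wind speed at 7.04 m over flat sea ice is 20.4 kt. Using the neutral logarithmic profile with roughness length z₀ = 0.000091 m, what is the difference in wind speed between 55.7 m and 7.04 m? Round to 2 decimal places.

3.75 kt

Log law: V₂ = V₁ · ln(z₂/z₀)/ln(z₁/z₀) = 20.4 × 13.3246/11.2563 = 24.1486 kt
ΔV = 24.1486 − 20.4 = 3.7486 kt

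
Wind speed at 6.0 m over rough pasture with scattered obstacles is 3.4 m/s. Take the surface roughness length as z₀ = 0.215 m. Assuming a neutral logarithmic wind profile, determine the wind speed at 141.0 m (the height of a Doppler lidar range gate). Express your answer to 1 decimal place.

6.6 m/s

Log law: V(z) ∝ ln(z/z₀), so V₂/V₁ = ln(z₂/z₀) / ln(z₁/z₀).
ln(141.0/0.215) = 6.4859, ln(6.0/0.215) = 3.3289
V₂ = 3.4 × 6.4859/3.3289 = 3.4 × 1.9484 = 6.6245 m/s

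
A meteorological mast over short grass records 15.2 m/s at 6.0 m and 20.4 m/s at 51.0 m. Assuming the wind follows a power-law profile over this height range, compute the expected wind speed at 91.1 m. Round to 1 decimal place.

22.1 m/s

First find α: α = ln(V₂/V₁)/ln(z₂/z₁) = ln(20.4/15.2)/ln(51.0/6.0) = 0.29424/2.14007 = 0.1375
Extrapolate from 51.0 m to 91.1 m: V₃ = 20.4 × (91.1/51.0)^0.1375 = 20.4 × 1.0830 = 22.0938 m/s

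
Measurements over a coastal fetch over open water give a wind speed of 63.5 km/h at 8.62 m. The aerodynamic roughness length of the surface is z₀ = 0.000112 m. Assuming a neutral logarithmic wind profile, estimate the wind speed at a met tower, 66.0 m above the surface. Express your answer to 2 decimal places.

74.99 km/h

Log law: V(z) ∝ ln(z/z₀), so V₂/V₁ = ln(z₂/z₀) / ln(z₁/z₀).
ln(66.0/0.000112) = 13.2867, ln(8.62/0.000112) = 11.2511
V₂ = 63.5 × 13.2867/11.2511 = 63.5 × 1.1809 = 74.9885 km/h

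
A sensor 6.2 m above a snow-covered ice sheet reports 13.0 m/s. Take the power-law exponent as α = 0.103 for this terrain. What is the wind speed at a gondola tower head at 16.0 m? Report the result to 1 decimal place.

Power-law profile: V₂ = V₁ · (z₂/z₁)^α
V₂ = 13.0 × (16.0/6.2)^0.103 = 13.0 × (2.5806)^0.103
    = 13.0 × 1.1026 = 14.3335 m/s

14.3 m/s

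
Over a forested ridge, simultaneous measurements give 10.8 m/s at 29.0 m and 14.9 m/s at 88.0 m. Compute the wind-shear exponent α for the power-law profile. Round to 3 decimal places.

Power law: V₂/V₁ = (z₂/z₁)^α ⇒ α = ln(V₂/V₁) / ln(z₂/z₁)
α = ln(14.9/10.8) / ln(88.0/29.0) = ln(1.3796) / ln(3.0345)
  = 0.32182 / 1.11004 = 0.28991

α ≈ 0.290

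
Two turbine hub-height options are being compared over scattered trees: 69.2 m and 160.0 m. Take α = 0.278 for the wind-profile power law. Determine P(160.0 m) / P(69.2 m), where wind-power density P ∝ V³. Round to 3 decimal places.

2.012

Speed ratio: V_B/V_A = (z_B/z_A)^α = (160.0/69.2)^0.278 = (2.3121)^0.278 = 1.26240
Power-density ratio: P_B/P_A = (V_B/V_A)³ = (1.26240)³ = 2.01181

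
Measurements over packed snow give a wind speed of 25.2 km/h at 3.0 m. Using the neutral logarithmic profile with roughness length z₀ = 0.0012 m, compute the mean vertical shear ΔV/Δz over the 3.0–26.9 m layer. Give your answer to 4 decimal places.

Log law: V₂ = V₁ · ln(z₂/z₀)/ln(z₁/z₀) = 25.2 × 10.0176/7.8240 = 32.2650 km/h
ΔV/Δz = (32.2650 − 25.2)/(26.9 − 3.0) = 7.0650/23.9000 = 0.29560 km/h/m

0.2956 km/h/m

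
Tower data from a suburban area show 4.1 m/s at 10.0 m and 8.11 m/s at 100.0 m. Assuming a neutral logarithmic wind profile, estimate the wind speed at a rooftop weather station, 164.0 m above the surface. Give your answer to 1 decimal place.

Log law: V ∝ ln(z/z₀). From the pair, with r = V₁/V₂ = 0.50555,
ln z₀ = (ln z₁ − r·ln z₂)/(1 − r) = (2.3026 − 0.50555×4.6052)/0.49445 = -0.0517 → z₀ = 0.9496 m
V₃ = V₁ · ln(z₃/z₀)/ln(z₁/z₀) = 4.1 × 5.1515/2.3543 = 8.9715 m/s

9.0 m/s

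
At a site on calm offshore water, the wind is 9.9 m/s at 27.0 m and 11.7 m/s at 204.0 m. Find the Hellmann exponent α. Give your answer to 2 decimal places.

Power law: V₂/V₁ = (z₂/z₁)^α ⇒ α = ln(V₂/V₁) / ln(z₂/z₁)
α = ln(11.7/9.9) / ln(204.0/27.0) = ln(1.1818) / ln(7.5556)
  = 0.16705 / 2.02228 = 0.08261

α ≈ 0.08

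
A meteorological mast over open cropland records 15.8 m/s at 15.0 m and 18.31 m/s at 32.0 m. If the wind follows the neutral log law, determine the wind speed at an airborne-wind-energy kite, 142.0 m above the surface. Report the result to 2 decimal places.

Log law: V ∝ ln(z/z₀). From the pair, with r = V₁/V₂ = 0.86292,
ln z₀ = (ln z₁ − r·ln z₂)/(1 − r) = (2.7081 − 0.86292×3.4657)/0.13708 = -2.0614 → z₀ = 0.1273 m
V₃ = V₁ · ln(z₃/z₀)/ln(z₁/z₀) = 15.8 × 7.0173/4.7695 = 23.2463 m/s

23.25 m/s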